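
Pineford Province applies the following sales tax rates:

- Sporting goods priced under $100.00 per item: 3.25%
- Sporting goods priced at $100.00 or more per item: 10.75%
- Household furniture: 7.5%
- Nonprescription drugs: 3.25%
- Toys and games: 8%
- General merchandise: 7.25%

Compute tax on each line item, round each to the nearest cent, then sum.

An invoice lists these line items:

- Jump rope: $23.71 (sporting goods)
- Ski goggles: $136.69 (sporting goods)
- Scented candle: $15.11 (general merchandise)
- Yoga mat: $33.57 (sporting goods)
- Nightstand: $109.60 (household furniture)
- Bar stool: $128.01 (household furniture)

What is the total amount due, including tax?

$482.16

Jump rope $23.71: sporting goods, under $100.00 → 3.25% → $0.77
Ski goggles $136.69: sporting goods, $100.00 or more → 10.75% → $14.69
Scented candle $15.11: general merchandise → 7.25% → $1.10
Yoga mat $33.57: sporting goods, under $100.00 → 3.25% → $1.09
Nightstand $109.60: household furniture → 7.5% → $8.22
Bar stool $128.01: household furniture → 7.5% → $9.60
Subtotal = $446.69; tax = $35.47; total due = $482.16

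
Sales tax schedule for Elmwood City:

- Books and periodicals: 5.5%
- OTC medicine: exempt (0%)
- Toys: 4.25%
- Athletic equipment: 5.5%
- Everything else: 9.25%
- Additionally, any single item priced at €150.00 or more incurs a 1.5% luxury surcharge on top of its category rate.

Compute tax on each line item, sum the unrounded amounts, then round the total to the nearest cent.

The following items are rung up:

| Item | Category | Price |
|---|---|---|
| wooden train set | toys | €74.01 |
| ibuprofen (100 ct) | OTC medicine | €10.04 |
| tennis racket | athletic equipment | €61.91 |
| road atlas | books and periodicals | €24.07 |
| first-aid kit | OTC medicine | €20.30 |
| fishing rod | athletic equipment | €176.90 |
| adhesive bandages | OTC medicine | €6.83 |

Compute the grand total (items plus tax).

€394.32

Wooden train set €74.01: toys → 4.25% → €3.145425
Ibuprofen (100 ct) €10.04: OTC medicine → 0% → €0.00
Tennis racket €61.91: athletic equipment → 5.5% → €3.40505
Road atlas €24.07: books and periodicals → 5.5% → €1.32385
First-aid kit €20.30: OTC medicine → 0% → €0.00
Fishing rod €176.90: athletic equipment → 5.5% + 1.5% surcharge = 7% → €12.383
Adhesive bandages €6.83: OTC medicine → 0% → €0.00
Subtotal = €374.06; unrounded tax = €20.257325 → €20.26; total due = €394.32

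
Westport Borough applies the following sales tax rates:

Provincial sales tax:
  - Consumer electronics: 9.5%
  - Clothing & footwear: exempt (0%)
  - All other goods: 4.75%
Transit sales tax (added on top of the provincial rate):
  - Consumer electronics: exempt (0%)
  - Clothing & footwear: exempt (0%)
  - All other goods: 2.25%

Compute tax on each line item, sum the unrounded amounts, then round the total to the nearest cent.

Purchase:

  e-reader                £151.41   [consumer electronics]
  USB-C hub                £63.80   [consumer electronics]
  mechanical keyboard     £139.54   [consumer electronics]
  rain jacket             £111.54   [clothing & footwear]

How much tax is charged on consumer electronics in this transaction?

£33.70

E-reader £151.41: consumer electronics → 9.5% + 0% transit = 9.5% → £14.38395
USB-C hub £63.80: consumer electronics → 9.5% + 0% transit = 9.5% → £6.061
Mechanical keyboard £139.54: consumer electronics → 9.5% + 0% transit = 9.5% → £13.2563
Tax on consumer electronics: unrounded sum = £33.70125 → £33.70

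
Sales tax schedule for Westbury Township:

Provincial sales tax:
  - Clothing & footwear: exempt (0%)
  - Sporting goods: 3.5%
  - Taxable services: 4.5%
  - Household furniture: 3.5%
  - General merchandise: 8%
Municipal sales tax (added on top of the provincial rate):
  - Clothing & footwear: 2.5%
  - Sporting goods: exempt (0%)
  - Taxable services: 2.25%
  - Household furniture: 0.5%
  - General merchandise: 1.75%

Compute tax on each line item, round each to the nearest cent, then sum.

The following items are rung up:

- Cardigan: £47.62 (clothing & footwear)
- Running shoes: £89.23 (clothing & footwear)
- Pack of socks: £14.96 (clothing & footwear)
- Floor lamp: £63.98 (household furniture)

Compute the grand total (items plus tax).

Cardigan £47.62: clothing & footwear → 0% + 2.5% municipal = 2.5% → £1.19
Running shoes £89.23: clothing & footwear → 0% + 2.5% municipal = 2.5% → £2.23
Pack of socks £14.96: clothing & footwear → 0% + 2.5% municipal = 2.5% → £0.37
Floor lamp £63.98: household furniture → 3.5% + 0.5% municipal = 4% → £2.56
Subtotal = £215.79; tax = £6.35; total due = £222.14

£222.14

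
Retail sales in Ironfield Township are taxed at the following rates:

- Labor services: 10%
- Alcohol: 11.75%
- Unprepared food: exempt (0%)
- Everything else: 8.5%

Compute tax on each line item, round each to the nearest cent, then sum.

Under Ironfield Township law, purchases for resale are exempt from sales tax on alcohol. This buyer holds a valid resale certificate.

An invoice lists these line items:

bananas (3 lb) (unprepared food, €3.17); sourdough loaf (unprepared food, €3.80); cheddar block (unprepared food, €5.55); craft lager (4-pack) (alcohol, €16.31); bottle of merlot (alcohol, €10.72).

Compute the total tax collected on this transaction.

€0.00

Bananas (3 lb) €3.17: unprepared food → 0% → €0.00
Sourdough loaf €3.80: unprepared food → 0% → €0.00
Cheddar block €5.55: unprepared food → 0% → €0.00
Craft lager (4-pack) €16.31: alcohol, buyer-exempt → 0% → €0.00
Bottle of merlot €10.72: alcohol, buyer-exempt → 0% → €0.00
Total tax = €0.00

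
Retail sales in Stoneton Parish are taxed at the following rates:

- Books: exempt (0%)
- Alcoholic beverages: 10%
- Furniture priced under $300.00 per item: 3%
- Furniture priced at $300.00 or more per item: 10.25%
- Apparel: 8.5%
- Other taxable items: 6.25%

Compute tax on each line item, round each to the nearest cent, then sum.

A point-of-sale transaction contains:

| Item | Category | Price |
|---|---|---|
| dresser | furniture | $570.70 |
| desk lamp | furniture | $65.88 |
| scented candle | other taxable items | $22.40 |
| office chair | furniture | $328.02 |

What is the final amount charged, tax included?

$1082.50

Dresser $570.70: furniture, $300.00 or more → 10.25% → $58.50
Desk lamp $65.88: furniture, under $300.00 → 3% → $1.98
Scented candle $22.40: other taxable items → 6.25% → $1.40
Office chair $328.02: furniture, $300.00 or more → 10.25% → $33.62
Subtotal = $987.00; tax = $95.50; total due = $1082.50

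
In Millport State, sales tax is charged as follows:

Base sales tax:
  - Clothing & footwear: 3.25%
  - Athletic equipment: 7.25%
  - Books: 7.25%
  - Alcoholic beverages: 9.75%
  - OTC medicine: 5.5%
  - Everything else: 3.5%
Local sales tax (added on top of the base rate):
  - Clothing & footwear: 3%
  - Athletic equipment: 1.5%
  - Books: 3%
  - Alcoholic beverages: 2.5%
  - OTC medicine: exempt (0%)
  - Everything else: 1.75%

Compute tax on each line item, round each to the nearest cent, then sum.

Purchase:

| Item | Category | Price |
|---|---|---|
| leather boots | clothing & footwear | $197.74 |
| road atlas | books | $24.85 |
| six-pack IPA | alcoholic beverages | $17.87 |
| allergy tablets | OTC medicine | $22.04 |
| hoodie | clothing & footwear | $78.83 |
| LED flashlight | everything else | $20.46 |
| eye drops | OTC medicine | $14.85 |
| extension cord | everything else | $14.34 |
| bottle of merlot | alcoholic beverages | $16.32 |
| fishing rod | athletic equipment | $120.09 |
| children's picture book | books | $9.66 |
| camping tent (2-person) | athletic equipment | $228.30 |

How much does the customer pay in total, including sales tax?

Leather boots $197.74: clothing & footwear → 3.25% + 3% local = 6.25% → $12.36
Road atlas $24.85: books → 7.25% + 3% local = 10.25% → $2.55
Six-pack IPA $17.87: alcoholic beverages → 9.75% + 2.5% local = 12.25% → $2.19
Allergy tablets $22.04: OTC medicine → 5.5% + 0% local = 5.5% → $1.21
Hoodie $78.83: clothing & footwear → 3.25% + 3% local = 6.25% → $4.93
LED flashlight $20.46: everything else → 3.5% + 1.75% local = 5.25% → $1.07
Eye drops $14.85: OTC medicine → 5.5% + 0% local = 5.5% → $0.82
Extension cord $14.34: everything else → 3.5% + 1.75% local = 5.25% → $0.75
Bottle of merlot $16.32: alcoholic beverages → 9.75% + 2.5% local = 12.25% → $2.00
Fishing rod $120.09: athletic equipment → 7.25% + 1.5% local = 8.75% → $10.51
Children's picture book $9.66: books → 7.25% + 3% local = 10.25% → $0.99
Camping tent (2-person) $228.30: athletic equipment → 7.25% + 1.5% local = 8.75% → $19.98
Subtotal = $765.35; tax = $59.36; total due = $824.71

$824.71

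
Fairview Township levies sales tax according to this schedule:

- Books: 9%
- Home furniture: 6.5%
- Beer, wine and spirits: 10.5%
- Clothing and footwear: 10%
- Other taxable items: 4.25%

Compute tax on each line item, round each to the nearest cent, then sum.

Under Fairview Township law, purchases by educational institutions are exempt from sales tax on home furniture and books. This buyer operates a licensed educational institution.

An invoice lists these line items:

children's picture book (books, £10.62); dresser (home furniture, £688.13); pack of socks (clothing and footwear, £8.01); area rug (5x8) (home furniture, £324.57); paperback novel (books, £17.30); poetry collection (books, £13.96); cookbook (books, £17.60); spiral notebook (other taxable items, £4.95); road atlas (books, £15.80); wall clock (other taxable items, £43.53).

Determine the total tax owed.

£2.86

Children's picture book £10.62: books, buyer-exempt → 0% → £0.00
Dresser £688.13: home furniture, buyer-exempt → 0% → £0.00
Pack of socks £8.01: clothing and footwear → 10% → £0.80
Area rug (5x8) £324.57: home furniture, buyer-exempt → 0% → £0.00
Paperback novel £17.30: books, buyer-exempt → 0% → £0.00
Poetry collection £13.96: books, buyer-exempt → 0% → £0.00
Cookbook £17.60: books, buyer-exempt → 0% → £0.00
Spiral notebook £4.95: other taxable items → 4.25% → £0.21
Road atlas £15.80: books, buyer-exempt → 0% → £0.00
Wall clock £43.53: other taxable items → 4.25% → £1.85
Total tax = £0.80 + £0.21 + £1.85 = £2.86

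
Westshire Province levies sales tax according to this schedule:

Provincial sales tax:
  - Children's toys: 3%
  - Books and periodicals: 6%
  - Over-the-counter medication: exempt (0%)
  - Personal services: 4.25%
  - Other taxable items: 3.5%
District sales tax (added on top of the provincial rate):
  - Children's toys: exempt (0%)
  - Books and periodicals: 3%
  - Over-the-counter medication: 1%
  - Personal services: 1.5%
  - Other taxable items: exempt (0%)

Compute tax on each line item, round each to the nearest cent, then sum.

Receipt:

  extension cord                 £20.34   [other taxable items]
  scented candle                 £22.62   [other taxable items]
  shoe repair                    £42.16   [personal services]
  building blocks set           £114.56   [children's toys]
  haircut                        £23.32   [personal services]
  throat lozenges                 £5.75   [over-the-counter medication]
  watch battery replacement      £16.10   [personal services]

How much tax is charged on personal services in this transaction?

£4.69

Shoe repair £42.16: personal services → 4.25% + 1.5% district = 5.75% → £2.42
Haircut £23.32: personal services → 4.25% + 1.5% district = 5.75% → £1.34
Watch battery replacement £16.10: personal services → 4.25% + 1.5% district = 5.75% → £0.93
Tax on personal services = £2.42 + £1.34 + £0.93 = £4.69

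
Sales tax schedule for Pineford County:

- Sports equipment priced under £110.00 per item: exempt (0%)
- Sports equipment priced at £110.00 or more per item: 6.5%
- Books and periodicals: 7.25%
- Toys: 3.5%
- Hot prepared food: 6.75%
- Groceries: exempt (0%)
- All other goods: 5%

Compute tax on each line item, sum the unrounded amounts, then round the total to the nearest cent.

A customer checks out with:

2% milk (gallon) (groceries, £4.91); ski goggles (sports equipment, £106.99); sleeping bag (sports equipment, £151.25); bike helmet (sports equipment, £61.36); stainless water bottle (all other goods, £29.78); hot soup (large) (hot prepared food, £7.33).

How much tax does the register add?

2% milk (gallon) £4.91: groceries → 0% → £0.00
Ski goggles £106.99: sports equipment, under £110.00 → 0% → £0.00
Sleeping bag £151.25: sports equipment, £110.00 or more → 6.5% → £9.83125
Bike helmet £61.36: sports equipment, under £110.00 → 0% → £0.00
Stainless water bottle £29.78: all other goods → 5% → £1.489
Hot soup (large) £7.33: hot prepared food → 6.75% → £0.494775
Unrounded tax sum = £11.815025 → £11.82

£11.82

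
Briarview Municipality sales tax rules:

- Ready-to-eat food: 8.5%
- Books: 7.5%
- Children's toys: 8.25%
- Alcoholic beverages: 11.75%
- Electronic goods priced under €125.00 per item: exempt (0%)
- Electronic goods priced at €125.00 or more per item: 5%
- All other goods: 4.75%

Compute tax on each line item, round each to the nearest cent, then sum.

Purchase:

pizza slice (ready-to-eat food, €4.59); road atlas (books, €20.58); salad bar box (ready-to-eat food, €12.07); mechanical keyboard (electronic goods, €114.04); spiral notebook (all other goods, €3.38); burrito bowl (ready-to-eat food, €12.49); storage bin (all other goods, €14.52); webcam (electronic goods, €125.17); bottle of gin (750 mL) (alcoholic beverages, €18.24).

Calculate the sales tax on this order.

€13.27

Pizza slice €4.59: ready-to-eat food → 8.5% → €0.39
Road atlas €20.58: books → 7.5% → €1.54
Salad bar box €12.07: ready-to-eat food → 8.5% → €1.03
Mechanical keyboard €114.04: electronic goods, under €125.00 → 0% → €0.00
Spiral notebook €3.38: all other goods → 4.75% → €0.16
Burrito bowl €12.49: ready-to-eat food → 8.5% → €1.06
Storage bin €14.52: all other goods → 4.75% → €0.69
Webcam €125.17: electronic goods, €125.00 or more → 5% → €6.26
Bottle of gin (750 mL) €18.24: alcoholic beverages → 11.75% → €2.14
Total tax = €0.39 + €1.54 + €1.03 + €0.16 + €1.06 + €0.69 + €6.26 + €2.14 = €13.27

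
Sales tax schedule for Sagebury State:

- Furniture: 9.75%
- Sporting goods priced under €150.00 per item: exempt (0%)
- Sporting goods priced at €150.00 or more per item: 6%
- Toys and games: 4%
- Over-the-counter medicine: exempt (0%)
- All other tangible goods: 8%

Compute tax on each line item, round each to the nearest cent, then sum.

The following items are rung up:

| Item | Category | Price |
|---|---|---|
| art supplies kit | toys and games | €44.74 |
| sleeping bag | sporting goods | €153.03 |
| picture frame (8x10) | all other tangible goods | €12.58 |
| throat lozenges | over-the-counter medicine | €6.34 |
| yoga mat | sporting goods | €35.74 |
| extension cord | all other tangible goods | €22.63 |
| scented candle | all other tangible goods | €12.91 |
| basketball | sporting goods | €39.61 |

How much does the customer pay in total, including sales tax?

€342.40

Art supplies kit €44.74: toys and games → 4% → €1.79
Sleeping bag €153.03: sporting goods, €150.00 or more → 6% → €9.18
Picture frame (8x10) €12.58: all other tangible goods → 8% → €1.01
Throat lozenges €6.34: over-the-counter medicine → 0% → €0.00
Yoga mat €35.74: sporting goods, under €150.00 → 0% → €0.00
Extension cord €22.63: all other tangible goods → 8% → €1.81
Scented candle €12.91: all other tangible goods → 8% → €1.03
Basketball €39.61: sporting goods, under €150.00 → 0% → €0.00
Subtotal = €327.58; tax = €14.82; total due = €342.40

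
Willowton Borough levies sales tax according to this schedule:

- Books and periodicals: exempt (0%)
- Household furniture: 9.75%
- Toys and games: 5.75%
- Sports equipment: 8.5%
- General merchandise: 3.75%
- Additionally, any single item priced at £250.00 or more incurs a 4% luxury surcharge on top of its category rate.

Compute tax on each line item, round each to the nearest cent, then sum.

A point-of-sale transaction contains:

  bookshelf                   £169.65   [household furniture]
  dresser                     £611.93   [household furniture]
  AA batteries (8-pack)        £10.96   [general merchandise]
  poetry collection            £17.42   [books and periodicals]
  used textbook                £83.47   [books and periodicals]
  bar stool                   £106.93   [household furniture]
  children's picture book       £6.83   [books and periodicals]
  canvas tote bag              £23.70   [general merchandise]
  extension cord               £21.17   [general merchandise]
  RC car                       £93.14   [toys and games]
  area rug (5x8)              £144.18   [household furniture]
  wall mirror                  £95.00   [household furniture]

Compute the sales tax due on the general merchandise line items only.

£2.09

AA batteries (8-pack) £10.96: general merchandise → 3.75% → £0.41
Canvas tote bag £23.70: general merchandise → 3.75% → £0.89
Extension cord £21.17: general merchandise → 3.75% → £0.79
Tax on general merchandise = £0.41 + £0.89 + £0.79 = £2.09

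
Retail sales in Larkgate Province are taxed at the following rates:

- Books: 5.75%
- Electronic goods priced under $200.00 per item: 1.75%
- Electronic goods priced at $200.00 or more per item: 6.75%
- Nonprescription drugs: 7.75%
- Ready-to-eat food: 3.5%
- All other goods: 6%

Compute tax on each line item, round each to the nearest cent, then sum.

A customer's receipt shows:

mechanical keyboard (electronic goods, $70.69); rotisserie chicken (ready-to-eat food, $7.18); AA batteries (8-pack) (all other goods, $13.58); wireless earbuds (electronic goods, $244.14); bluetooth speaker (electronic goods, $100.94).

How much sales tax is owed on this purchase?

$20.55

Mechanical keyboard $70.69: electronic goods, under $200.00 → 1.75% → $1.24
Rotisserie chicken $7.18: ready-to-eat food → 3.5% → $0.25
AA batteries (8-pack) $13.58: all other goods → 6% → $0.81
Wireless earbuds $244.14: electronic goods, $200.00 or more → 6.75% → $16.48
Bluetooth speaker $100.94: electronic goods, under $200.00 → 1.75% → $1.77
Total tax = $1.24 + $0.25 + $0.81 + $16.48 + $1.77 = $20.55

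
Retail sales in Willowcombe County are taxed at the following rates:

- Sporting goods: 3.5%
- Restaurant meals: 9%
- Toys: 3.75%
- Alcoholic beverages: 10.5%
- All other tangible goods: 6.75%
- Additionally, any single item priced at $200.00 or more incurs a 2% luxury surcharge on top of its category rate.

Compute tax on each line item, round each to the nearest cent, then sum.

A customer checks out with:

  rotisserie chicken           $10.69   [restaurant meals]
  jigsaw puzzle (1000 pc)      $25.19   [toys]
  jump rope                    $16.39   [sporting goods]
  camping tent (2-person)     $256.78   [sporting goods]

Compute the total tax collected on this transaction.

Rotisserie chicken $10.69: restaurant meals → 9% → $0.96
Jigsaw puzzle (1000 pc) $25.19: toys → 3.75% → $0.94
Jump rope $16.39: sporting goods → 3.5% → $0.57
Camping tent (2-person) $256.78: sporting goods → 3.5% + 2% surcharge = 5.5% → $14.12
Total tax = $0.96 + $0.94 + $0.57 + $14.12 = $16.59

$16.59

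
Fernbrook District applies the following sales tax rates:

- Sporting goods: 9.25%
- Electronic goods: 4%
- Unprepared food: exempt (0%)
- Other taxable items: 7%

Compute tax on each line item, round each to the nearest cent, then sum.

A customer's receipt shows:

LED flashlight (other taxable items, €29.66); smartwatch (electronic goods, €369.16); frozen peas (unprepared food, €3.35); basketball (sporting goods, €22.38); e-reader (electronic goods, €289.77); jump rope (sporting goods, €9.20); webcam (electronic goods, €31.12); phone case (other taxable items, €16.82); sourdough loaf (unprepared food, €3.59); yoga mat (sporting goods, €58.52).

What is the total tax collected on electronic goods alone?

Smartwatch €369.16: electronic goods → 4% → €14.77
E-reader €289.77: electronic goods → 4% → €11.59
Webcam €31.12: electronic goods → 4% → €1.24
Tax on electronic goods = €14.77 + €11.59 + €1.24 = €27.60

€27.60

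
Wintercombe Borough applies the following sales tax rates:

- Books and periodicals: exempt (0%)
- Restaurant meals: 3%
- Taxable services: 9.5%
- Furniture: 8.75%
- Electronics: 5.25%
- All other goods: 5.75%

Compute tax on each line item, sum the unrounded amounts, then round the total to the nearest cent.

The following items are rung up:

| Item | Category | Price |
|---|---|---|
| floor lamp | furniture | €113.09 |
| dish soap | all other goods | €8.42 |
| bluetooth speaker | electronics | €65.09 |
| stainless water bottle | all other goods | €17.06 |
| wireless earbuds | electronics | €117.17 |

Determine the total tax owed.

Floor lamp €113.09: furniture → 8.75% → €9.895375
Dish soap €8.42: all other goods → 5.75% → €0.48415
Bluetooth speaker €65.09: electronics → 5.25% → €3.417225
Stainless water bottle €17.06: all other goods → 5.75% → €0.98095
Wireless earbuds €117.17: electronics → 5.25% → €6.151425
Unrounded tax sum = €20.929125 → €20.93

€20.93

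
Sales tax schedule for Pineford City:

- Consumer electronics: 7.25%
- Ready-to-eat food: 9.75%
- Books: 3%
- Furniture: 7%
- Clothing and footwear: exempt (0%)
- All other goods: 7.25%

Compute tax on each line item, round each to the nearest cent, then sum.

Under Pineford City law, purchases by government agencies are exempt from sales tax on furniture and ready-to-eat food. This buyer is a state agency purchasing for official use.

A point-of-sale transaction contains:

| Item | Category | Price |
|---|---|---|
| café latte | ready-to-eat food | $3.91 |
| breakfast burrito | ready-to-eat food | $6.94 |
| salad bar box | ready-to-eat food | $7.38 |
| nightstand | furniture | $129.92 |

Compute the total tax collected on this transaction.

Café latte $3.91: ready-to-eat food, buyer-exempt → 0% → $0.00
Breakfast burrito $6.94: ready-to-eat food, buyer-exempt → 0% → $0.00
Salad bar box $7.38: ready-to-eat food, buyer-exempt → 0% → $0.00
Nightstand $129.92: furniture, buyer-exempt → 0% → $0.00
Total tax = $0.00

$0.00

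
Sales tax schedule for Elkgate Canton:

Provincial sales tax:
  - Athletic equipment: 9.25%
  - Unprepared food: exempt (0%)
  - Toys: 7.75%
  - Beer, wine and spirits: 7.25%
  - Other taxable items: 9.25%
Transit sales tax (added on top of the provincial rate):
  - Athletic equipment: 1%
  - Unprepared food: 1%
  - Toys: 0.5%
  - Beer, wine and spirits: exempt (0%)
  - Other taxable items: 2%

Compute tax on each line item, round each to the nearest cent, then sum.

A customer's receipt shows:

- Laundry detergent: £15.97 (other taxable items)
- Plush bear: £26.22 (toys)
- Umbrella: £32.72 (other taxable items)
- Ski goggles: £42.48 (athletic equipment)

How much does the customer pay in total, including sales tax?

Laundry detergent £15.97: other taxable items → 9.25% + 2% transit = 11.25% → £1.80
Plush bear £26.22: toys → 7.75% + 0.5% transit = 8.25% → £2.16
Umbrella £32.72: other taxable items → 9.25% + 2% transit = 11.25% → £3.68
Ski goggles £42.48: athletic equipment → 9.25% + 1% transit = 10.25% → £4.35
Subtotal = £117.39; tax = £11.99; total due = £129.38

£129.38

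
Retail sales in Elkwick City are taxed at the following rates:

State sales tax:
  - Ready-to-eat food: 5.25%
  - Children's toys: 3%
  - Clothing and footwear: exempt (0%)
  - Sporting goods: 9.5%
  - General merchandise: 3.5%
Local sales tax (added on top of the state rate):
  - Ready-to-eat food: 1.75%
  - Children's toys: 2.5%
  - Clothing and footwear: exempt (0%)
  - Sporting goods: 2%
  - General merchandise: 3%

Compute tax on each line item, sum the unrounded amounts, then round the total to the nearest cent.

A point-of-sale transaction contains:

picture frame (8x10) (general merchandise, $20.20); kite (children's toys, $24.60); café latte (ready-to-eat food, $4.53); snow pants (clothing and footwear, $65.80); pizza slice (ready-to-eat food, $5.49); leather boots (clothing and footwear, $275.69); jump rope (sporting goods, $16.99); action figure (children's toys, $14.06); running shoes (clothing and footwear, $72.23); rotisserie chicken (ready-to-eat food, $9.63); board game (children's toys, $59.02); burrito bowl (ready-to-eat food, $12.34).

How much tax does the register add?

$10.88

Picture frame (8x10) $20.20: general merchandise → 3.5% + 3% local = 6.5% → $1.313
Kite $24.60: children's toys → 3% + 2.5% local = 5.5% → $1.353
Café latte $4.53: ready-to-eat food → 5.25% + 1.75% local = 7% → $0.3171
Snow pants $65.80: clothing and footwear → 0% + 0% local = 0% → $0.00
Pizza slice $5.49: ready-to-eat food → 5.25% + 1.75% local = 7% → $0.3843
Leather boots $275.69: clothing and footwear → 0% + 0% local = 0% → $0.00
Jump rope $16.99: sporting goods → 9.5% + 2% local = 11.5% → $1.95385
Action figure $14.06: children's toys → 3% + 2.5% local = 5.5% → $0.7733
Running shoes $72.23: clothing and footwear → 0% + 0% local = 0% → $0.00
Rotisserie chicken $9.63: ready-to-eat food → 5.25% + 1.75% local = 7% → $0.6741
Board game $59.02: children's toys → 3% + 2.5% local = 5.5% → $3.2461
Burrito bowl $12.34: ready-to-eat food → 5.25% + 1.75% local = 7% → $0.8638
Unrounded tax sum = $10.87855 → $10.88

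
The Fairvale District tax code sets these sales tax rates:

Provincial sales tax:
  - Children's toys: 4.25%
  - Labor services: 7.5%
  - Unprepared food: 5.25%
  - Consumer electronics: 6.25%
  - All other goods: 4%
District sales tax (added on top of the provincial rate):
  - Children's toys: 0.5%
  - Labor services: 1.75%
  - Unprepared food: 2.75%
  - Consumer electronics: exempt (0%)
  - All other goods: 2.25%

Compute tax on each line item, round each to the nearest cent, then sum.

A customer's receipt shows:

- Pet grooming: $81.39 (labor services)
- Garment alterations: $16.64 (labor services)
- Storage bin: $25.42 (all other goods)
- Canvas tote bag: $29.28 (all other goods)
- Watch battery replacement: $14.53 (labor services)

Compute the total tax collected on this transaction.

$13.83

Pet grooming $81.39: labor services → 7.5% + 1.75% district = 9.25% → $7.53
Garment alterations $16.64: labor services → 7.5% + 1.75% district = 9.25% → $1.54
Storage bin $25.42: all other goods → 4% + 2.25% district = 6.25% → $1.59
Canvas tote bag $29.28: all other goods → 4% + 2.25% district = 6.25% → $1.83
Watch battery replacement $14.53: labor services → 7.5% + 1.75% district = 9.25% → $1.34
Total tax = $7.53 + $1.54 + $1.59 + $1.83 + $1.34 = $13.83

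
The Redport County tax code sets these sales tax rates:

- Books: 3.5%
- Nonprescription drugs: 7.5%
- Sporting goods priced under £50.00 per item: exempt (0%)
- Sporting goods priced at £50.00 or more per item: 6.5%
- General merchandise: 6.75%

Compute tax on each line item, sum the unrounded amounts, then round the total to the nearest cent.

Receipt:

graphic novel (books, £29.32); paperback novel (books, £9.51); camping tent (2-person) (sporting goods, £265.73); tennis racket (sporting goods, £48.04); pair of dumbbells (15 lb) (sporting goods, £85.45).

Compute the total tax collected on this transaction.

£24.19

Graphic novel £29.32: books → 3.5% → £1.0262
Paperback novel £9.51: books → 3.5% → £0.33285
Camping tent (2-person) £265.73: sporting goods, £50.00 or more → 6.5% → £17.27245
Tennis racket £48.04: sporting goods, under £50.00 → 0% → £0.00
Pair of dumbbells (15 lb) £85.45: sporting goods, £50.00 or more → 6.5% → £5.55425
Unrounded tax sum = £24.18575 → £24.19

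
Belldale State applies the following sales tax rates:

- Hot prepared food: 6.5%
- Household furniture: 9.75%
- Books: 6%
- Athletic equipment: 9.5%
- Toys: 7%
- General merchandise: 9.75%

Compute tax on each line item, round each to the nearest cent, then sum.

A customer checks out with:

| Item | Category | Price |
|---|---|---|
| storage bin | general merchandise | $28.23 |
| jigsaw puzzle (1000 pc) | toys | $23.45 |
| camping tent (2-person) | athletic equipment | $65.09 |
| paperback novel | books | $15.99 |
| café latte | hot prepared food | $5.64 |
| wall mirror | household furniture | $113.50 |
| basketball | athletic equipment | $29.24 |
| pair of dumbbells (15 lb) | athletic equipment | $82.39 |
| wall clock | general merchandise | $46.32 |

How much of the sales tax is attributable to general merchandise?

Storage bin $28.23: general merchandise → 9.75% → $2.75
Wall clock $46.32: general merchandise → 9.75% → $4.52
Tax on general merchandise = $2.75 + $4.52 = $7.27

$7.27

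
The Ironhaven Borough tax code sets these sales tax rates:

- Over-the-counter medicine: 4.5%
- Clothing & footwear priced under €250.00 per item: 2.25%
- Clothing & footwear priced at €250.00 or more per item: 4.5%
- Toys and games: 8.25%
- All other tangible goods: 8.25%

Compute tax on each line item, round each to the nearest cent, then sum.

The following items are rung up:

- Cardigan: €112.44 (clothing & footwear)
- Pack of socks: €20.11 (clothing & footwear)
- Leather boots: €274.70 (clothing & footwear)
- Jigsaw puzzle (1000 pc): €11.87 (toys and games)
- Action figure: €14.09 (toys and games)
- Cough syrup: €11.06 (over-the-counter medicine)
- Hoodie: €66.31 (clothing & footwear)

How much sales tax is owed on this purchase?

€19.47

Cardigan €112.44: clothing & footwear, under €250.00 → 2.25% → €2.53
Pack of socks €20.11: clothing & footwear, under €250.00 → 2.25% → €0.45
Leather boots €274.70: clothing & footwear, €250.00 or more → 4.5% → €12.36
Jigsaw puzzle (1000 pc) €11.87: toys and games → 8.25% → €0.98
Action figure €14.09: toys and games → 8.25% → €1.16
Cough syrup €11.06: over-the-counter medicine → 4.5% → €0.50
Hoodie €66.31: clothing & footwear, under €250.00 → 2.25% → €1.49
Total tax = €2.53 + €0.45 + €12.36 + €0.98 + €1.16 + €0.50 + €1.49 = €19.47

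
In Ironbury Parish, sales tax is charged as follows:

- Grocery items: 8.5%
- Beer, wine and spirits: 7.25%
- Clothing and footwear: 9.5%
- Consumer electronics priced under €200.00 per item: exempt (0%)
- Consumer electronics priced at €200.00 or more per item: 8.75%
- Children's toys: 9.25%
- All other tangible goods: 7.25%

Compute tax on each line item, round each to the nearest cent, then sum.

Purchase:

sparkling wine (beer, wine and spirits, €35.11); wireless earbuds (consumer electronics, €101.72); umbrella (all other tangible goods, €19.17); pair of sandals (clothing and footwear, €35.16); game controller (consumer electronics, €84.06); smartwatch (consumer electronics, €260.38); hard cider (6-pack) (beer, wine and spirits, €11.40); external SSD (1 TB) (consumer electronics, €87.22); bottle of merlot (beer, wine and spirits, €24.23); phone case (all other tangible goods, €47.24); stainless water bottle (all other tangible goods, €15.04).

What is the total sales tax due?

€37.16

Sparkling wine €35.11: beer, wine and spirits → 7.25% → €2.55
Wireless earbuds €101.72: consumer electronics, under €200.00 → 0% → €0.00
Umbrella €19.17: all other tangible goods → 7.25% → €1.39
Pair of sandals €35.16: clothing and footwear → 9.5% → €3.34
Game controller €84.06: consumer electronics, under €200.00 → 0% → €0.00
Smartwatch €260.38: consumer electronics, €200.00 or more → 8.75% → €22.78
Hard cider (6-pack) €11.40: beer, wine and spirits → 7.25% → €0.83
External SSD (1 TB) €87.22: consumer electronics, under €200.00 → 0% → €0.00
Bottle of merlot €24.23: beer, wine and spirits → 7.25% → €1.76
Phone case €47.24: all other tangible goods → 7.25% → €3.42
Stainless water bottle €15.04: all other tangible goods → 7.25% → €1.09
Total tax = €2.55 + €1.39 + €3.34 + €22.78 + €0.83 + €1.76 + €3.42 + €1.09 = €37.16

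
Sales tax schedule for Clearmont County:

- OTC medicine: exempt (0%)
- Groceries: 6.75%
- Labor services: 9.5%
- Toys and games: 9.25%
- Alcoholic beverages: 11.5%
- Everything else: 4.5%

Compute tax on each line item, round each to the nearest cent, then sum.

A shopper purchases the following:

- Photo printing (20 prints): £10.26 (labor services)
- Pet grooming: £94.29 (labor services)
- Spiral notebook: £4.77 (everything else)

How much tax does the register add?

Photo printing (20 prints) £10.26: labor services → 9.5% → £0.97
Pet grooming £94.29: labor services → 9.5% → £8.96
Spiral notebook £4.77: everything else → 4.5% → £0.21
Total tax = £0.97 + £8.96 + £0.21 = £10.14

£10.14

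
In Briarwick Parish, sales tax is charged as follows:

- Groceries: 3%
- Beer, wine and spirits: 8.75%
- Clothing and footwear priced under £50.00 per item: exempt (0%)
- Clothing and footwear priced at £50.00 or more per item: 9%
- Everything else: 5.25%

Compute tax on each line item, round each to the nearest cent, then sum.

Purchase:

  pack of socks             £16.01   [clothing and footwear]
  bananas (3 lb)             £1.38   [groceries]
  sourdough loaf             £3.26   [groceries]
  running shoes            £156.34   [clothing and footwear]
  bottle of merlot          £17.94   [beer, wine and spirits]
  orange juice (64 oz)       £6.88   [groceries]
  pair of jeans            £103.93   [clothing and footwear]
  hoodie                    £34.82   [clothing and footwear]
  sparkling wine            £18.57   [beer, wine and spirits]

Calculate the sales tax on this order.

£26.96

Pack of socks £16.01: clothing and footwear, under £50.00 → 0% → £0.00
Bananas (3 lb) £1.38: groceries → 3% → £0.04
Sourdough loaf £3.26: groceries → 3% → £0.10
Running shoes £156.34: clothing and footwear, £50.00 or more → 9% → £14.07
Bottle of merlot £17.94: beer, wine and spirits → 8.75% → £1.57
Orange juice (64 oz) £6.88: groceries → 3% → £0.21
Pair of jeans £103.93: clothing and footwear, £50.00 or more → 9% → £9.35
Hoodie £34.82: clothing and footwear, under £50.00 → 0% → £0.00
Sparkling wine £18.57: beer, wine and spirits → 8.75% → £1.62
Total tax = £0.04 + £0.10 + £14.07 + £1.57 + £0.21 + £9.35 + £1.62 = £26.96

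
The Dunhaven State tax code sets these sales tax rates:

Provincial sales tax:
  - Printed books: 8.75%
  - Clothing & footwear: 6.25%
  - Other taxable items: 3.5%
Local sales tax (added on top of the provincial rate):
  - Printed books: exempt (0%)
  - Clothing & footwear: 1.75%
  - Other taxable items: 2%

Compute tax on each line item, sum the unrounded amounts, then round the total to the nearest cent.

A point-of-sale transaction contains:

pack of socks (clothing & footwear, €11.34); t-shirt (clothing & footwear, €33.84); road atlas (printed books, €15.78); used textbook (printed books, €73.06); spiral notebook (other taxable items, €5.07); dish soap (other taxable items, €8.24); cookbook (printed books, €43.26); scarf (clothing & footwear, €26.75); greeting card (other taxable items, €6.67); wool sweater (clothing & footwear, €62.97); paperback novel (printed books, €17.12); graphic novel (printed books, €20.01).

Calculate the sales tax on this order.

Pack of socks €11.34: clothing & footwear → 6.25% + 1.75% local = 8% → €0.9072
T-shirt €33.84: clothing & footwear → 6.25% + 1.75% local = 8% → €2.7072
Road atlas €15.78: printed books → 8.75% + 0% local = 8.75% → €1.38075
Used textbook €73.06: printed books → 8.75% + 0% local = 8.75% → €6.39275
Spiral notebook €5.07: other taxable items → 3.5% + 2% local = 5.5% → €0.27885
Dish soap €8.24: other taxable items → 3.5% + 2% local = 5.5% → €0.4532
Cookbook €43.26: printed books → 8.75% + 0% local = 8.75% → €3.78525
Scarf €26.75: clothing & footwear → 6.25% + 1.75% local = 8% → €2.14
Greeting card €6.67: other taxable items → 3.5% + 2% local = 5.5% → €0.36685
Wool sweater €62.97: clothing & footwear → 6.25% + 1.75% local = 8% → €5.0376
Paperback novel €17.12: printed books → 8.75% + 0% local = 8.75% → €1.498
Graphic novel €20.01: printed books → 8.75% + 0% local = 8.75% → €1.750875
Unrounded tax sum = €26.698525 → €26.70

€26.70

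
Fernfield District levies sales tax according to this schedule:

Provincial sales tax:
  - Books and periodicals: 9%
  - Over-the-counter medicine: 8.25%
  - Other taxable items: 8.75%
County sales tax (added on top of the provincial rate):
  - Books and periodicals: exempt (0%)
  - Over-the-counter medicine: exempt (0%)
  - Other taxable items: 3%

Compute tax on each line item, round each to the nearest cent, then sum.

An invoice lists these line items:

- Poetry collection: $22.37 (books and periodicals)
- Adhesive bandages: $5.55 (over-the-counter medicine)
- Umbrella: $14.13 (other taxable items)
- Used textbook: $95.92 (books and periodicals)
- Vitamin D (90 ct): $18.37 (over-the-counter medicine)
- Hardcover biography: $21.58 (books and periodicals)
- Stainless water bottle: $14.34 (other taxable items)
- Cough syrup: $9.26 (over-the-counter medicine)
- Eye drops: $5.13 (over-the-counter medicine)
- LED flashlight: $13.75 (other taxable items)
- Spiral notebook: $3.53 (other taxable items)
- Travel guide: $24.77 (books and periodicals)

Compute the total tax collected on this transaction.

$23.34

Poetry collection $22.37: books and periodicals → 9% + 0% county = 9% → $2.01
Adhesive bandages $5.55: over-the-counter medicine → 8.25% + 0% county = 8.25% → $0.46
Umbrella $14.13: other taxable items → 8.75% + 3% county = 11.75% → $1.66
Used textbook $95.92: books and periodicals → 9% + 0% county = 9% → $8.63
Vitamin D (90 ct) $18.37: over-the-counter medicine → 8.25% + 0% county = 8.25% → $1.52
Hardcover biography $21.58: books and periodicals → 9% + 0% county = 9% → $1.94
Stainless water bottle $14.34: other taxable items → 8.75% + 3% county = 11.75% → $1.68
Cough syrup $9.26: over-the-counter medicine → 8.25% + 0% county = 8.25% → $0.76
Eye drops $5.13: over-the-counter medicine → 8.25% + 0% county = 8.25% → $0.42
LED flashlight $13.75: other taxable items → 8.75% + 3% county = 11.75% → $1.62
Spiral notebook $3.53: other taxable items → 8.75% + 3% county = 11.75% → $0.41
Travel guide $24.77: books and periodicals → 9% + 0% county = 9% → $2.23
Total tax = $2.01 + $0.46 + $1.66 + $8.63 + $1.52 + $1.94 + $1.68 + $0.76 + $0.42 + $1.62 + $0.41 + $2.23 = $23.34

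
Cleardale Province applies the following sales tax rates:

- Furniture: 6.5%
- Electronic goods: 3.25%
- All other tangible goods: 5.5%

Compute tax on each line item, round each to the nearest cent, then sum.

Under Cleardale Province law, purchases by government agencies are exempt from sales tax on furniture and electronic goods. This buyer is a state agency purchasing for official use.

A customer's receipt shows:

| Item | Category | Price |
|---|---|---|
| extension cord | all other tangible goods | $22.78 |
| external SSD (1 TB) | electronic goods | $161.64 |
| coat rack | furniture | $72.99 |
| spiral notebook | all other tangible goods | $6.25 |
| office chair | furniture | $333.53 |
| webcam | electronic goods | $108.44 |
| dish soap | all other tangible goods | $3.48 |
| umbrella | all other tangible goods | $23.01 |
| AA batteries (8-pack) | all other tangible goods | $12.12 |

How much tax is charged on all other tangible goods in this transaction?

$3.72

Extension cord $22.78: all other tangible goods → 5.5% → $1.25
Spiral notebook $6.25: all other tangible goods → 5.5% → $0.34
Dish soap $3.48: all other tangible goods → 5.5% → $0.19
Umbrella $23.01: all other tangible goods → 5.5% → $1.27
AA batteries (8-pack) $12.12: all other tangible goods → 5.5% → $0.67
Tax on all other tangible goods = $1.25 + $0.34 + $0.19 + $1.27 + $0.67 = $3.72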